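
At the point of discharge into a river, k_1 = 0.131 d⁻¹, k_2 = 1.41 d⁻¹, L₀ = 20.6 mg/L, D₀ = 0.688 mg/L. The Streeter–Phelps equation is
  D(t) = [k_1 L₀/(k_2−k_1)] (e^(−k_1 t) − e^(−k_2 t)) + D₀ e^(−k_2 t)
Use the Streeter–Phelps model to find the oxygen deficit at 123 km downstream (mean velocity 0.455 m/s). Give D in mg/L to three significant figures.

Travel time t = x/v = 123 km / (0.455 m/s) = 123000 m / 0.455 m/s = 270300 s = 3.129 d.
k_1 L₀/(k_2−k_1) = 0.131×20.6/(1.41−0.131) = 2.699/1.279 = 2.110 mg/L.
e^(−k_1 t) = e^(−0.131×3.129) = 0.6637; e^(−k_2 t) = e^(−1.41×3.129) = 0.01214.
D = 2.110 × (0.6637 − 0.01214) + 0.688 × 0.01214 = 1.375 + 0.008349 = 1.383 mg/L.

D ≈ 1.38 mg/L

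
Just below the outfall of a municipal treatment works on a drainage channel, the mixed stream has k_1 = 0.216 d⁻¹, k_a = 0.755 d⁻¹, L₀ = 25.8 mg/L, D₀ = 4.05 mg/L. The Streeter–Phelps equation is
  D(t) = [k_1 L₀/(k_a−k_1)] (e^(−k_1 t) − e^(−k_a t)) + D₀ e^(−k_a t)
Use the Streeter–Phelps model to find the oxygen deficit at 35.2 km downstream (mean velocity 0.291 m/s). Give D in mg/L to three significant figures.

Travel time t = x/v = 35.2 km / (0.291 m/s) = 35200 m / 0.291 m/s = 121000 s = 1.400 d.
k_1 L₀/(k_a−k_1) = 0.216×25.8/(0.755−0.216) = 5.573/0.5390 = 10.34 mg/L.
e^(−k_1 t) = e^(−0.216×1.400) = 0.7390; e^(−k_a t) = e^(−0.755×1.400) = 0.3475.
D = 10.34 × (0.7390 − 0.3475) + 4.05 × 0.3475 = 4.048 + 1.407 = 5.456 mg/L.

D ≈ 5.46 mg/L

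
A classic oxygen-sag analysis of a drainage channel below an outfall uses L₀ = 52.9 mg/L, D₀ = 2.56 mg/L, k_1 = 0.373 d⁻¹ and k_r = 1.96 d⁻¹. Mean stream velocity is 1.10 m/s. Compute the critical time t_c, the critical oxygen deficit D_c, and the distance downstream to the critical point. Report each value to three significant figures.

t_c ≈ 0.900 d; D_c ≈ 7.20 mg/L; x_c ≈ 85.6 km

At the critical point dD/dt = 0, so k_1 L₀ e^(−k_1 t) = k_r D. Substituting D(t) from the Streeter–Phelps equation and solving for t gives
t_c = ln[(k_r/k_1)(1 − D₀(k_r−k_1)/(k_1 L₀))] / (k_r−k_1).
Here k_r−k_1 = 1.587 d⁻¹ and 1 − D₀(k_r−k_1)/(k_1 L₀) = 1 − 2.56×1.587/(0.373×52.9) = 0.7941, so
t_c = ln(5.255 × 0.7941) / 1.587 = 1.429 / 1.587 = 0.9002 d.
L(t_c) = L₀ e^(−k_1 t_c) = 52.9 × 0.7148 = 37.81 mg/L, and at the critical point k_r D_c = k_1 L, so D_c = (0.373/1.96) × 37.81 = 7.196 mg/L.
x_c = v t_c = 1.10 m/s × 0.9002 d × 86400 s/d = 85550 m ≈ 85.6 km.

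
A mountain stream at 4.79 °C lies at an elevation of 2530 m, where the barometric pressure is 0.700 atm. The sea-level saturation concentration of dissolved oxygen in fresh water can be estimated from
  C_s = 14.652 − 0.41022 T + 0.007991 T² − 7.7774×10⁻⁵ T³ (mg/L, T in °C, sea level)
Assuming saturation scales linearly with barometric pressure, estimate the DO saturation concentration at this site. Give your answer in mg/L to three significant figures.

C_s ≈ 9.00 mg/L

At sea level: C_s = 14.652 − 0.41022×4.79 + 0.007991×4.79² − 7.7774×10⁻⁵×4.79³ = 12.86 mg/L.
Pressure correction: C_s' = 12.86 × 0.700 = 9.003 mg/L.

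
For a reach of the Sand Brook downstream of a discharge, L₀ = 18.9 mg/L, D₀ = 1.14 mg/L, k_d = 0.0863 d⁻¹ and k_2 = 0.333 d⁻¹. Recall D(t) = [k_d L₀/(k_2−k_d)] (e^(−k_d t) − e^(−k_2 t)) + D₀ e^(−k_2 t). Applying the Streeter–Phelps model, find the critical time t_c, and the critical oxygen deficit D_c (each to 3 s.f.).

t_c = [1/(k_2−k_d)] ln[(k_2/k_d)(1 − D₀(k_2−k_d)/(k_d L₀))]
= [1/(0.333−0.0863)] ln[(0.333/0.0863)(1 − 1.14×0.2467/(0.0863×18.9))]
= (1/0.2467) ln[3.859 × 0.8276] = 4.054 × ln(3.193) = 4.054 × 1.161 = 4.706 d.
D_c = (k_d/k_2) L₀ e^(−k_d t_c) = (0.0863/0.333) × 18.9 × e^(−0.0863×4.706) = 0.2592 × 18.9 × 0.6662 = 3.263 mg/L.

t_c ≈ 4.71 d; D_c ≈ 3.26 mg/L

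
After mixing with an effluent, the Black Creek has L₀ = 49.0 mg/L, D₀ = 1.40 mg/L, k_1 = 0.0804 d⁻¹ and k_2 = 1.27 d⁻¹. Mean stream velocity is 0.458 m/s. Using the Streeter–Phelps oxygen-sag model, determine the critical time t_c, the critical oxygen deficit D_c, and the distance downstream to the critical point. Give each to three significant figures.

t_c ≈ 1.86 d; D_c ≈ 2.67 mg/L; x_c ≈ 73.5 km

With k_2/k_1 = 15.80 and 1 − D₀(k_2−k_1)/(k_1 L₀) = 0.5773,
t_c = ln(15.80 × 0.5773) / (1.27 − 0.0804) = ln(9.118) / 1.190 = 2.210/1.190 = 1.858 d.
L(t_c) = L₀ e^(−k_1 t_c) = 49.0 × 0.8612 = 42.20 mg/L, and at the critical point k_2 D_c = k_1 L, so D_c = (0.0804/1.27) × 42.20 = 2.672 mg/L.
x_c = v t_c = 0.458 m/s × 1.858 d × 86400 s/d = 73520 m ≈ 73.5 km.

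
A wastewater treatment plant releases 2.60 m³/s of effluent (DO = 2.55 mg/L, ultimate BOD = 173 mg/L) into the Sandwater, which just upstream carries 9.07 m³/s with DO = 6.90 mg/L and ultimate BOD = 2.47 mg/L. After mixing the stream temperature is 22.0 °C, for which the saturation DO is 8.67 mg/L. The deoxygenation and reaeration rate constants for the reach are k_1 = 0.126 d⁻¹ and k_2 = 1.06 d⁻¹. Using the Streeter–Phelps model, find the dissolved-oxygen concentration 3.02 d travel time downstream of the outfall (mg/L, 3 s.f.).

Mixed DO = (9.07×6.90 + 2.60×2.55)/(9.07+2.60) = 69.21/11.67 = 5.931 mg/L.
Mixed L₀ = (9.07×2.47 + 2.60×173)/(11.67) = 472.2/11.67 = 40.46 mg/L.
Initial deficit D₀ = C_s − DO₀ = 8.67 − 5.931 = 2.739 mg/L.
D(3.02) = [0.126×40.46/(1.06−0.126)](e^(−0.126×3.02) − e^(−1.06×3.02)) + 2.739 e^(−1.06×3.02)
= 5.459 × (0.6835 − 0.04071) + 2.739 × 0.04071 = 3.620 mg/L.
DO = 8.67 − 3.620 = 5.050 mg/L.

DO ≈ 5.05 mg/L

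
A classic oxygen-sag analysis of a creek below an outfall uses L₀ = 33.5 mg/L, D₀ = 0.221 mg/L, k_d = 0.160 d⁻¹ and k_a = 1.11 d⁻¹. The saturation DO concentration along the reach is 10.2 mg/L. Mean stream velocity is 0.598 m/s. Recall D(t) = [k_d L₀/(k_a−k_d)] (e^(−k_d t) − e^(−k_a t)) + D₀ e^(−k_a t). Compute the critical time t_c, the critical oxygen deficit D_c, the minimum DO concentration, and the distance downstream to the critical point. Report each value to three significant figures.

t_c ≈ 2.00 d; D_c ≈ 3.51 mg/L; min DO ≈ 6.69 mg/L; x_c ≈ 103 km

With k_a/k_d = 6.938 and 1 − D₀(k_a−k_d)/(k_d L₀) = 0.9608,
t_c = ln(6.938 × 0.9608) / (1.11 − 0.160) = ln(6.666) / 0.9500 = 1.897/0.9500 = 1.997 d.
L(t_c) = L₀ e^(−k_d t_c) = 33.5 × 0.7265 = 24.34 mg/L, and at the critical point k_a D_c = k_d L, so D_c = (0.160/1.11) × 24.34 = 3.508 mg/L.
Minimum DO = C_s − D_c = 10.2 − 3.508 = 6.692 mg/L.
x_c = v t_c = 0.598 m/s × 1.997 d × 86400 s/d = 103200 m ≈ 103 km.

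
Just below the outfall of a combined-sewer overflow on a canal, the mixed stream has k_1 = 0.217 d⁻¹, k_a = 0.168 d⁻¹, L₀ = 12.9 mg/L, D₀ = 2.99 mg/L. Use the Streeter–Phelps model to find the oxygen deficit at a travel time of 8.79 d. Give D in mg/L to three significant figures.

D ≈ 5.25 mg/L

k_1 L₀/(k_a−k_1) = 0.217×12.9/(0.168−0.217) = 2.799/-0.04900 = -57.13 mg/L.
e^(−k_1 t) = e^(−0.217×8.790) = 0.1485; e^(−k_a t) = e^(−0.168×8.790) = 0.2284.
D = -57.13 × (0.1485 − 0.2284) + 2.99 × 0.2284 = 4.566 + 0.6829 = 5.249 mg/L.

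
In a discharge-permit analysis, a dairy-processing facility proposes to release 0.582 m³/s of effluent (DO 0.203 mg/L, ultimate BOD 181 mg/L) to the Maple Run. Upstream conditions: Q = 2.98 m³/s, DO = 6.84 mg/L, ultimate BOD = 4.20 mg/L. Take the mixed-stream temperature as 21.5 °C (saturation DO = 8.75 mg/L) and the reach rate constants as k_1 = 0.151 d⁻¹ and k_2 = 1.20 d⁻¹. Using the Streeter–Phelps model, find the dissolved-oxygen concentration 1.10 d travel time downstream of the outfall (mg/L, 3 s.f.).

DO ≈ 5.19 mg/L

Mixed DO = (2.98×6.84 + 0.582×0.203)/(2.98+0.582) = 20.50/3.562 = 5.756 mg/L.
Mixed L₀ = (2.98×4.20 + 0.582×181)/(3.562) = 117.9/3.562 = 33.09 mg/L.
Initial deficit D₀ = C_s − DO₀ = 8.75 − 5.756 = 2.994 mg/L.
D(1.10) = [0.151×33.09/(1.20−0.151)](e^(−0.151×1.10) − e^(−1.20×1.10)) + 2.994 e^(−1.20×1.10)
= 4.763 × (0.8470 − 0.2671) + 2.994 × 0.2671 = 3.562 mg/L.
DO = 8.75 − 3.562 = 5.188 mg/L.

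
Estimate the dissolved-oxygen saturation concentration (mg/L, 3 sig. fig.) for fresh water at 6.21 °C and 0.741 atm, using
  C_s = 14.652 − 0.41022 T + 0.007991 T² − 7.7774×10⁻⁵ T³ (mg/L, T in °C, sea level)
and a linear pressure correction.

C_s ≈ 9.18 mg/L

At sea level: C_s = 14.652 − 0.41022×6.21 + 0.007991×6.21² − 7.7774×10⁻⁵×6.21³ = 12.39 mg/L.
Pressure correction: C_s' = 12.39 × 0.741 = 9.184 mg/L.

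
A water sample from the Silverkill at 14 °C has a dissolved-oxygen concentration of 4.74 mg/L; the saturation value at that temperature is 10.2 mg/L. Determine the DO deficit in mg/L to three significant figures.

D ≈ 5.46 mg/L

D = C_s − C = 10.2 − 4.74 = 5.46 mg/L.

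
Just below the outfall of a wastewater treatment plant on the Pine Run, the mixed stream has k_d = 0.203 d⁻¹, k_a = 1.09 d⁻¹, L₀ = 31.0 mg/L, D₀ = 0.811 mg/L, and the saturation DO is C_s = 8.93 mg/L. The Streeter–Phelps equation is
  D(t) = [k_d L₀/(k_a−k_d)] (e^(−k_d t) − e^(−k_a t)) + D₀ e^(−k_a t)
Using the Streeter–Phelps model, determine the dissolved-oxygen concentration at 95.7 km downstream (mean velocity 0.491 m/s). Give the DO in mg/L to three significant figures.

Travel time t = x/v = 95.7 km / (0.491 m/s) = 95700 m / 0.491 m/s = 194900 s = 2.256 d.
k_d L₀/(k_a−k_d) = 0.203×31.0/(1.09−0.203) = 6.293/0.8870 = 7.095 mg/L.
e^(−k_d t) = e^(−0.203×2.256) = 0.6326; e^(−k_a t) = e^(−1.09×2.256) = 0.08553.
D = 7.095 × (0.6326 − 0.08553) + 0.811 × 0.08553 = 3.881 + 0.06936 = 3.951 mg/L.
DO = C_s − D = 8.93 − 3.951 = 4.979 mg/L.

DO ≈ 4.98 mg/L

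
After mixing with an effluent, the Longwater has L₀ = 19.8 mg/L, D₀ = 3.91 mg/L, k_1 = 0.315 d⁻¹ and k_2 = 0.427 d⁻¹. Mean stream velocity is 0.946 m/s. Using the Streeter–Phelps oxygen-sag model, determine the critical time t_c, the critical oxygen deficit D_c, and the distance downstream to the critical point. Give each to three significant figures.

t_c ≈ 2.07 d; D_c ≈ 7.62 mg/L; x_c ≈ 169 km

At the critical point dD/dt = 0, so k_1 L₀ e^(−k_1 t) = k_2 D. Substituting D(t) from the Streeter–Phelps equation and solving for t gives
t_c = ln[(k_2/k_1)(1 − D₀(k_2−k_1)/(k_1 L₀))] / (k_2−k_1).
Here k_2−k_1 = 0.1120 d⁻¹ and 1 − D₀(k_2−k_1)/(k_1 L₀) = 1 − 3.91×0.1120/(0.315×19.8) = 0.9298, so
t_c = ln(1.356 × 0.9298) / 0.1120 = 0.2314 / 0.1120 = 2.066 d.
L(t_c) = L₀ e^(−k_1 t_c) = 19.8 × 0.5216 = 10.33 mg/L, and at the critical point k_2 D_c = k_1 L, so D_c = (0.315/0.427) × 10.33 = 7.619 mg/L.
x_c = v t_c = 0.946 m/s × 2.066 d × 86400 s/d = 168900 m ≈ 169 km.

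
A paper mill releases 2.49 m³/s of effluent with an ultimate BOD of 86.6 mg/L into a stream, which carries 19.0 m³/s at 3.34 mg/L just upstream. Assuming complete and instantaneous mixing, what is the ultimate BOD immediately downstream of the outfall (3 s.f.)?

Flow-weighted mixing: C = (Q_r C_r + Q_w C_w)/(Q_r + Q_w)
= (19.0×3.34 + 2.49×86.6)/(19.0 + 2.49) = 279.1/21.49 = 12.99 mg/L.

13.0 mg/L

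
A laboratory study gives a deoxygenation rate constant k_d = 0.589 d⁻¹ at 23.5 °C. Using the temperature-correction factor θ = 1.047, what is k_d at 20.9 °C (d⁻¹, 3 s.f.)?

k_d(T₂) = k_d(T₁) · θ^(T₂−T₁) = 0.589 × 1.047^(20.9−23.5)
= 0.589 × 1.047^-2.60 = 0.589 × 0.8874 = 0.5227 d⁻¹.

k_d ≈ 0.523 d⁻¹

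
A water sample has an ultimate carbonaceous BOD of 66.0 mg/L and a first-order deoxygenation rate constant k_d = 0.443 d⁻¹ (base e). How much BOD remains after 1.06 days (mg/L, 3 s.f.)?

L_t = L₀ e^(−k_d t) = 66.0 × e^(−0.443×1.06) = 66.0 × 0.6253 = 41.27 mg/L.

L ≈ 41.3 mg/L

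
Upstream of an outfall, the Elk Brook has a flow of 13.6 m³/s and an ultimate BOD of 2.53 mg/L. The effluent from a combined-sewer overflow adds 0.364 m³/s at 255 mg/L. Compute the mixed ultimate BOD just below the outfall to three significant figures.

Flow-weighted mixing: C = (Q_r C_r + Q_w C_w)/(Q_r + Q_w)
= (13.6×2.53 + 0.364×255)/(13.6 + 0.364) = 127.2/13.96 = 9.111 mg/L.

9.11 mg/L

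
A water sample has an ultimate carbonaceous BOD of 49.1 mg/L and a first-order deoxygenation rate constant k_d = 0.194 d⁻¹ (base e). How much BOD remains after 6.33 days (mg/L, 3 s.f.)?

L_t = L₀ e^(−k_d t) = 49.1 × e^(−0.194×6.33) = 49.1 × 0.2929 = 14.38 mg/L.

L ≈ 14.4 mg/L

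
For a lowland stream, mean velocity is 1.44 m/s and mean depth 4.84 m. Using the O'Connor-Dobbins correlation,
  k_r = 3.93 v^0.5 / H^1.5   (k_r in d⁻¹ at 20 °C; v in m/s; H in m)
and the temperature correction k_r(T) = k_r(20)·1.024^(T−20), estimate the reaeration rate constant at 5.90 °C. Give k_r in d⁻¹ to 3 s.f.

k_r ≈ 0.317 d⁻¹

k_r(20) = 3.93 × 1.44^0.5 / 4.84^1.5 = 3.93 × 1.200 / 10.65 = 0.4429 d⁻¹.
k_r(5.90) = 0.4429 × 1.024^(5.90−20) = 0.4429 × 0.7158 = 0.3170 d⁻¹.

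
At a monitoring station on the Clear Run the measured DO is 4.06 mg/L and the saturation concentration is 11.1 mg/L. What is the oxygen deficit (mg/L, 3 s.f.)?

D = C_s − C = 11.1 − 4.06 = 7.04 mg/L.

D ≈ 7.04 mg/L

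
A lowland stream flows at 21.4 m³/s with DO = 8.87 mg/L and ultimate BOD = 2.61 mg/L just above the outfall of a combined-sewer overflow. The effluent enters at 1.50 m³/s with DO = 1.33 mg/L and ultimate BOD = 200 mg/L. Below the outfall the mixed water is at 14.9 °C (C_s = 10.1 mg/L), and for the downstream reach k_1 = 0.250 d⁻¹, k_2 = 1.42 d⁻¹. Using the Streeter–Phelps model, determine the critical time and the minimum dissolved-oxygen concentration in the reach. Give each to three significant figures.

Mixed DO = (21.4×8.87 + 1.50×1.33)/(21.4+1.50) = 191.8/22.90 = 8.376 mg/L.
Mixed L₀ = (21.4×2.61 + 1.50×200)/(22.90) = 355.9/22.90 = 15.54 mg/L.
Initial deficit D₀ = C_s − DO₀ = 10.1 − 8.376 = 1.724 mg/L.
t_c = (1/1.170) ln[(1.42/0.250)(1 − 1.724×1.170/(0.250×15.54))] = 0.8547 × ln(2.731) = 0.8587 d.
D_c = (0.250/1.42) × 15.54 × e^(−0.250×0.8587) = 0.1761 × 15.54 × 0.8068 = 2.207 mg/L.
Minimum DO = 10.1 − 2.207 = 7.893 mg/L.

t_c ≈ 0.859 d; minimum DO ≈ 7.89 mg/L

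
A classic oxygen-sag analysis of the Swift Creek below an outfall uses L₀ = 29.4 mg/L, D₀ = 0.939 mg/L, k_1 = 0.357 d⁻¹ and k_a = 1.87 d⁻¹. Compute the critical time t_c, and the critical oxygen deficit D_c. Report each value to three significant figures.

t_c = [1/(k_a−k_1)] ln[(k_a/k_1)(1 − D₀(k_a−k_1)/(k_1 L₀))]
= [1/(1.87−0.357)] ln[(1.87/0.357)(1 − 0.939×1.513/(0.357×29.4))]
= (1/1.513) ln[5.238 × 0.8646] = 0.6609 × ln(4.529) = 0.6609 × 1.511 = 0.9984 d.
D_c = (k_1/k_a) L₀ e^(−k_1 t_c) = (0.357/1.87) × 29.4 × e^(−0.357×0.9984) = 0.1909 × 29.4 × 0.7002 = 3.930 mg/L.

t_c ≈ 0.998 d; D_c ≈ 3.93 mg/L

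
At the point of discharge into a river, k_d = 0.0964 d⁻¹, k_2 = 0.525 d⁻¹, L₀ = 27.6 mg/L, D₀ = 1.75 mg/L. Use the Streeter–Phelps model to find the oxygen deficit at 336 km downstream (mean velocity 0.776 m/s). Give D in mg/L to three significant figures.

Travel time t = x/v = 336 km / (0.776 m/s) = 336000 m / 0.776 m/s = 433000 s = 5.011 d.
k_d L₀/(k_2−k_d) = 0.0964×27.6/(0.525−0.0964) = 2.661/0.4286 = 6.208 mg/L.
e^(−k_d t) = e^(−0.0964×5.011) = 0.6169; e^(−k_2 t) = e^(−0.525×5.011) = 0.07201.
D = 6.208 × (0.6169 − 0.07201) + 1.75 × 0.07201 = 3.382 + 0.1260 = 3.508 mg/L.

D ≈ 3.51 mg/L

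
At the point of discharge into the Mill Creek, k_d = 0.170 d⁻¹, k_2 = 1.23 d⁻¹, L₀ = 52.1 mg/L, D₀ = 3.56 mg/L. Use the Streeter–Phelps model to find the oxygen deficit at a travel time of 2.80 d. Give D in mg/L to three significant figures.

D ≈ 5.04 mg/L

k_d L₀/(k_2−k_d) = 0.170×52.1/(1.23−0.170) = 8.857/1.060 = 8.356 mg/L.
e^(−k_d t) = e^(−0.170×2.800) = 0.6213; e^(−k_2 t) = e^(−1.23×2.800) = 0.03194.
D = 8.356 × (0.6213 − 0.03194) + 3.56 × 0.03194 = 4.924 + 0.1137 = 5.038 mg/L.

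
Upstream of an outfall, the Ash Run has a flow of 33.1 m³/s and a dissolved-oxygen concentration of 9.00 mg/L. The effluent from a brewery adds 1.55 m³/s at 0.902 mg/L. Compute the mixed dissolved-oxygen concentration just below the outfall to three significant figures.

8.64 mg/L

Flow-weighted mixing: C = (Q_r C_r + Q_w C_w)/(Q_r + Q_w)
= (33.1×9.00 + 1.55×0.902)/(33.1 + 1.55) = 299.3/34.65 = 8.638 mg/L.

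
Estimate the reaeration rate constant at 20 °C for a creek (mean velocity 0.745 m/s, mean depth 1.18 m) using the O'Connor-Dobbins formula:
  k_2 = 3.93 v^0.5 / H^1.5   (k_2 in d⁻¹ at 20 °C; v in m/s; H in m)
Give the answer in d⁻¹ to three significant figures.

k_2 ≈ 2.65 d⁻¹

k_2 = 3.93 × 0.745^0.5 / 1.18^1.5 = 3.93 × 0.8631 / 1.282 = 2.646 d⁻¹.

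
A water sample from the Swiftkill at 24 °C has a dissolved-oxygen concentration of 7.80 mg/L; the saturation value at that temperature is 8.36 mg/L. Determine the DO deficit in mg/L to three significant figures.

D ≈ 0.560 mg/L

D = C_s − C = 8.36 − 7.80 = 0.560 mg/L.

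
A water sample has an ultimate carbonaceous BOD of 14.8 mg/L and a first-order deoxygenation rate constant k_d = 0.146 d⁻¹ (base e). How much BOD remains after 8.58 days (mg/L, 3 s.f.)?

L ≈ 4.23 mg/L

L_t = L₀ e^(−k_d t) = 14.8 × e^(−0.146×8.58) = 14.8 × 0.2857 = 4.229 mg/L.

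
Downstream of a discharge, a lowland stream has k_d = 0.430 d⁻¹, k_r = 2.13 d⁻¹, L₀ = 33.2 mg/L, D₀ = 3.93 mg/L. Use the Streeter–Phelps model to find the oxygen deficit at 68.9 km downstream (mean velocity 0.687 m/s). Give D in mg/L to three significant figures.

Travel time t = x/v = 68.9 km / (0.687 m/s) = 68900 m / 0.687 m/s = 100300 s = 1.161 d.
k_d L₀/(k_r−k_d) = 0.430×33.2/(2.13−0.430) = 14.28/1.700 = 8.398 mg/L.
e^(−k_d t) = e^(−0.430×1.161) = 0.6071; e^(−k_r t) = e^(−2.13×1.161) = 0.08438.
D = 8.398 × (0.6071 − 0.08438) + 3.93 × 0.08438 = 4.389 + 0.3316 = 4.721 mg/L.

D ≈ 4.72 mg/L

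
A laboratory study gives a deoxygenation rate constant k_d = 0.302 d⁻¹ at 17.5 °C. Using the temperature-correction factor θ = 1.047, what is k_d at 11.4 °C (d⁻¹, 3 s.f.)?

k_d(T₂) = k_d(T₁) · θ^(T₂−T₁) = 0.302 × 1.047^(11.4−17.5)
= 0.302 × 1.047^-6.10 = 0.302 × 0.7557 = 0.2282 d⁻¹.

k_d ≈ 0.228 d⁻¹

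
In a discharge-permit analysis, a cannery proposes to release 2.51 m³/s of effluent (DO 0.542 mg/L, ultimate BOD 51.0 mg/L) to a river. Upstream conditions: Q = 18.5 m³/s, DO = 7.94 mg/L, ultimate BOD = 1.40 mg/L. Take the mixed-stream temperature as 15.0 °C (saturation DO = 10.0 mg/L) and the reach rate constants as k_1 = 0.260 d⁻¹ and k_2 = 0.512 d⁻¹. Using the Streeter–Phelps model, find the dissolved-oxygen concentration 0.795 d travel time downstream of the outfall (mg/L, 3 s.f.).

Mixed DO = (18.5×7.94 + 2.51×0.542)/(18.5+2.51) = 148.3/21.01 = 7.056 mg/L.
Mixed L₀ = (18.5×1.40 + 2.51×51.0)/(21.01) = 153.9/21.01 = 7.326 mg/L.
Initial deficit D₀ = C_s − DO₀ = 10.0 − 7.056 = 2.944 mg/L.
D(0.795) = [0.260×7.326/(0.512−0.260)](e^(−0.260×0.795) − e^(−0.512×0.795)) + 2.944 e^(−0.512×0.795)
= 7.558 × (0.8133 − 0.6656) + 2.944 × 0.6656 = 3.075 mg/L.
DO = 10.0 − 3.075 = 6.925 mg/L.

DO ≈ 6.92 mg/L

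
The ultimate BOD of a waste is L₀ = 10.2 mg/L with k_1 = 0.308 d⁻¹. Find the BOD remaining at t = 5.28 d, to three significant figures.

L_t = L₀ e^(−k_1 t) = 10.2 × e^(−0.308×5.28) = 10.2 × 0.1967 = 2.006 mg/L.

L ≈ 2.01 mg/L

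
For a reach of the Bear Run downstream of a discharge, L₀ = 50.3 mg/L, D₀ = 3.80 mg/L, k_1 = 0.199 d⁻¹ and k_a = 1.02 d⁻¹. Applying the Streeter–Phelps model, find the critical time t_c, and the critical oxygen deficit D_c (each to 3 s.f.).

t_c = [1/(k_a−k_1)] ln[(k_a/k_1)(1 − D₀(k_a−k_1)/(k_1 L₀))]
= [1/(1.02−0.199)] ln[(1.02/0.199)(1 − 3.80×0.8210/(0.199×50.3))]
= (1/0.8210) ln[5.126 × 0.6883] = 1.218 × ln(3.528) = 1.218 × 1.261 = 1.536 d.
L(t_c) = L₀ e^(−k_1 t_c) = 50.3 × 0.7367 = 37.06 mg/L, and at the critical point k_a D_c = k_1 L, so D_c = (0.199/1.02) × 37.06 = 7.229 mg/L.

t_c ≈ 1.54 d; D_c ≈ 7.23 mg/L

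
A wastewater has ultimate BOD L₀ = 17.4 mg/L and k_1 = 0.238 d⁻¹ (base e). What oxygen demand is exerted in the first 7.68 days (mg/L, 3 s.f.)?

y_t = L₀(1 − e^(−k_1 t)) = 17.4 × (1 − e^(−0.238×7.68))
= 17.4 × (1 − 0.1608) = 17.4 × 0.8392 = 14.60 mg/L.

y ≈ 14.6 mg/L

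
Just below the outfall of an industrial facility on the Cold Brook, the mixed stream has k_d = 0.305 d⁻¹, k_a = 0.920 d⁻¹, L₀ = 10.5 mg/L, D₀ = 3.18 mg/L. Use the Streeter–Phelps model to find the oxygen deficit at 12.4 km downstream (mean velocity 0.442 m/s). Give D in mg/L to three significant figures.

Travel time t = x/v = 12.4 km / (0.442 m/s) = 12400 m / 0.442 m/s = 28050 s = 0.3247 d.
k_d L₀/(k_a−k_d) = 0.305×10.5/(0.920−0.305) = 3.203/0.6150 = 5.207 mg/L.
e^(−k_d t) = e^(−0.305×0.3247) = 0.9057; e^(−k_a t) = e^(−0.920×0.3247) = 0.7418.
D = 5.207 × (0.9057 − 0.7418) + 3.18 × 0.7418 = 0.8537 + 2.359 = 3.213 mg/L.

D ≈ 3.21 mg/L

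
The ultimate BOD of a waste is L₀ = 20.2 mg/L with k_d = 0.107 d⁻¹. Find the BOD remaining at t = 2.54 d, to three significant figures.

L ≈ 15.4 mg/L

L_t = L₀ e^(−k_d t) = 20.2 × e^(−0.107×2.54) = 20.2 × 0.7620 = 15.39 mg/L.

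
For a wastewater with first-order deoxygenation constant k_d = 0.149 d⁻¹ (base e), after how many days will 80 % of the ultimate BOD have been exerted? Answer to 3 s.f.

y/L₀ = 1 − e^(−k_d t) = 0.80 ⇒ e^(−k_d t) = 0.200
t = −ln(0.200) / 0.149 = 1.609 / 0.149 = 10.80 d.

t ≈ 10.8 d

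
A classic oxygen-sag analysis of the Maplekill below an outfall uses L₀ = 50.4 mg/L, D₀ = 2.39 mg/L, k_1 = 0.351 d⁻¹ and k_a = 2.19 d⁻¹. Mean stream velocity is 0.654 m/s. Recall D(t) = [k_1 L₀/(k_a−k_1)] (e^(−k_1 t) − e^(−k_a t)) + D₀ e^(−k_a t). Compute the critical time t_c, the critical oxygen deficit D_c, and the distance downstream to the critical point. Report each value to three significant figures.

At the critical point dD/dt = 0, so k_1 L₀ e^(−k_1 t) = k_a D. Substituting D(t) from the Streeter–Phelps equation and solving for t gives
t_c = ln[(k_a/k_1)(1 − D₀(k_a−k_1)/(k_1 L₀))] / (k_a−k_1).
Here k_a−k_1 = 1.839 d⁻¹ and 1 − D₀(k_a−k_1)/(k_1 L₀) = 1 − 2.39×1.839/(0.351×50.4) = 0.7515, so
t_c = ln(6.239 × 0.7515) / 1.839 = 1.545 / 1.839 = 0.8403 d.
D_c = (k_1/k_a) L₀ e^(−k_1 t_c) = (0.351/2.19) × 50.4 × e^(−0.351×0.8403) = 0.1603 × 50.4 × 0.7446 = 6.015 mg/L.
x_c = v t_c = 0.654 m/s × 0.8403 d × 86400 s/d = 47480 m ≈ 47.5 km.

t_c ≈ 0.840 d; D_c ≈ 6.01 mg/L; x_c ≈ 47.5 km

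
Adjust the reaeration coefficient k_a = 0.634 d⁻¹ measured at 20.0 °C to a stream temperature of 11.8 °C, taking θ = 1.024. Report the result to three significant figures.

k_a ≈ 0.522 d⁻¹

k_a(T₂) = k_a(T₁) · θ^(T₂−T₁) = 0.634 × 1.024^(11.8−20.0)
= 0.634 × 1.024^-8.20 = 0.634 × 0.8233 = 0.5220 d⁻¹.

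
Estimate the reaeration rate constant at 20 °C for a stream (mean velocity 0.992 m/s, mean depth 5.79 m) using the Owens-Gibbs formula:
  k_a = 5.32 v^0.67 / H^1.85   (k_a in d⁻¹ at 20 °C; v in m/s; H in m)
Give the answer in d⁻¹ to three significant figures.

k_a = 5.32 × 0.992^0.67 / 5.79^1.85 = 5.32 × 0.9946 / 25.76 = 0.2054 d⁻¹.

k_a ≈ 0.205 d⁻¹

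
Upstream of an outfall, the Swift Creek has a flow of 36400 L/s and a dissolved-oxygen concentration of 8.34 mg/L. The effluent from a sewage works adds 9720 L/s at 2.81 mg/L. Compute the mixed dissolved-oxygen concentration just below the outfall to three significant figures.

Flow-weighted mixing: C = (Q_r C_r + Q_w C_w)/(Q_r + Q_w)
= (36400×8.34 + 9720×2.81)/(36400 + 9720) = 330900/46120 = 7.175 mg/L.

7.17 mg/L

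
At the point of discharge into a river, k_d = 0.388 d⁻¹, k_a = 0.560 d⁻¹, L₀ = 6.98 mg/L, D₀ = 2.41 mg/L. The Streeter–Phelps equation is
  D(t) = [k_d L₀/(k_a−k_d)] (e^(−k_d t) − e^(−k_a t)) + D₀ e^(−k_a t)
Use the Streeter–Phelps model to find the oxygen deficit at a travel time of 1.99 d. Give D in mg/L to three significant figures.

D ≈ 2.90 mg/L

k_d L₀/(k_a−k_d) = 0.388×6.98/(0.560−0.388) = 2.708/0.1720 = 15.75 mg/L.
e^(−k_d t) = e^(−0.388×1.990) = 0.4620; e^(−k_a t) = e^(−0.560×1.990) = 0.3281.
D = 15.75 × (0.4620 − 0.3281) + 2.41 × 0.3281 = 2.109 + 0.7908 = 2.899 mg/L.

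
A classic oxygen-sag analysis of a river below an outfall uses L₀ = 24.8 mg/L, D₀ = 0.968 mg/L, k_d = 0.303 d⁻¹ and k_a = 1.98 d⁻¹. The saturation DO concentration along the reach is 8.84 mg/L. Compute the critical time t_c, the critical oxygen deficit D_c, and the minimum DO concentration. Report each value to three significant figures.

t_c ≈ 0.974 d; D_c ≈ 2.83 mg/L; min DO ≈ 6.01 mg/L

At the critical point dD/dt = 0, so k_d L₀ e^(−k_d t) = k_a D. Substituting D(t) from the Streeter–Phelps equation and solving for t gives
t_c = ln[(k_a/k_d)(1 − D₀(k_a−k_d)/(k_d L₀))] / (k_a−k_d).
Here k_a−k_d = 1.677 d⁻¹ and 1 − D₀(k_a−k_d)/(k_d L₀) = 1 − 0.968×1.677/(0.303×24.8) = 0.7840, so
t_c = ln(6.535 × 0.7840) / 1.677 = 1.634 / 1.677 = 0.9742 d.
D_c = (k_d/k_a) L₀ e^(−k_d t_c) = (0.303/1.98) × 24.8 × e^(−0.303×0.9742) = 0.1530 × 24.8 × 0.7444 = 2.825 mg/L.
Minimum DO = C_s − D_c = 8.84 − 2.825 = 6.015 mg/L.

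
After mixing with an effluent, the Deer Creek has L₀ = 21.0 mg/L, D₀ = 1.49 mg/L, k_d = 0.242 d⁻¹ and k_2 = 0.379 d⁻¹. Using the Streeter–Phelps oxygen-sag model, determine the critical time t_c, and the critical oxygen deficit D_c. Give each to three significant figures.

t_c = [1/(k_2−k_d)] ln[(k_2/k_d)(1 − D₀(k_2−k_d)/(k_d L₀))]
= [1/(0.379−0.242)] ln[(0.379/0.242)(1 − 1.49×0.1370/(0.242×21.0))]
= (1/0.1370) ln[1.566 × 0.9598] = 7.299 × ln(1.503) = 7.299 × 0.4076 = 2.975 d.
L(t_c) = L₀ e^(−k_d t_c) = 21.0 × 0.4868 = 10.22 mg/L, and at the critical point k_2 D_c = k_d L, so D_c = (0.242/0.379) × 10.22 = 6.527 mg/L.

t_c ≈ 2.98 d; D_c ≈ 6.53 mg/L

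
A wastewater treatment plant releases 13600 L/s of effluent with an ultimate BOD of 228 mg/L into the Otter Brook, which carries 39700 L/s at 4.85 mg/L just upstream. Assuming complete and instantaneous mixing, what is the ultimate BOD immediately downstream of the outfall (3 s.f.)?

Flow-weighted mixing: C = (Q_r C_r + Q_w C_w)/(Q_r + Q_w)
= (39700×4.85 + 13600×228)/(39700 + 13600) = 3.293×10^6/53300 = 61.79 mg/L.

61.8 mg/L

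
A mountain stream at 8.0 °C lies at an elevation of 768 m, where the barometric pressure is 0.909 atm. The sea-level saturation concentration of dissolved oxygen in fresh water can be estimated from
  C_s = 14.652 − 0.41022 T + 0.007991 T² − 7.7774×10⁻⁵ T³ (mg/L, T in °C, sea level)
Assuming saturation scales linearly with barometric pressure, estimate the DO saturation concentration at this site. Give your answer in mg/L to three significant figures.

C_s ≈ 10.8 mg/L

At sea level: C_s = 14.652 − 0.41022×8.0 + 0.007991×8.0² − 7.7774×10⁻⁵×8.0³ = 11.84 mg/L.
Pressure correction: C_s' = 11.84 × 0.909 = 10.76 mg/L.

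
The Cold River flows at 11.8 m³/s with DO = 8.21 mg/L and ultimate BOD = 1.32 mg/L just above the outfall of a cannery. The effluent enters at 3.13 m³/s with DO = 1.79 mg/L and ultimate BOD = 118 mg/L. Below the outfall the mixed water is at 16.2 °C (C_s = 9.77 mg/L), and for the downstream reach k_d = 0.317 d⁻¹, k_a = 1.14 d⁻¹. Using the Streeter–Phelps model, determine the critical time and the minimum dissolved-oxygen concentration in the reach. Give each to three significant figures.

t_c ≈ 1.13 d; minimum DO ≈ 4.77 mg/L

Mixed DO = (11.8×8.21 + 3.13×1.79)/(11.8+3.13) = 102.5/14.93 = 6.864 mg/L.
Mixed L₀ = (11.8×1.32 + 3.13×118)/(14.93) = 384.9/14.93 = 25.78 mg/L.
Initial deficit D₀ = C_s − DO₀ = 9.77 − 6.864 = 2.906 mg/L.
t_c = (1/0.8230) ln[(1.14/0.317)(1 − 2.906×0.8230/(0.317×25.78))] = 1.215 × ln(2.544) = 1.134 d.
D_c = (0.317/1.14) × 25.78 × e^(−0.317×1.134) = 0.2781 × 25.78 × 0.6979 = 5.004 mg/L.
Minimum DO = 9.77 − 5.004 = 4.766 mg/L.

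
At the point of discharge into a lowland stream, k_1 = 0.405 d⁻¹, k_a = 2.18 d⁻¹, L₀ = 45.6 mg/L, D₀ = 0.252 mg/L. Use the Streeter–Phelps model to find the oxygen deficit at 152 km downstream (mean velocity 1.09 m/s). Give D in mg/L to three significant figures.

D ≈ 5.11 mg/L

Travel time t = x/v = 152 km / (1.09 m/s) = 152000 m / 1.09 m/s = 139400 s = 1.614 d.
k_1 L₀/(k_a−k_1) = 0.405×45.6/(2.18−0.405) = 18.47/1.775 = 10.40 mg/L.
e^(−k_1 t) = e^(−0.405×1.614) = 0.5201; e^(−k_a t) = e^(−2.18×1.614) = 0.02964.
D = 10.40 × (0.5201 − 0.02964) + 0.252 × 0.02964 = 5.103 + 0.007470 = 5.111 mg/L.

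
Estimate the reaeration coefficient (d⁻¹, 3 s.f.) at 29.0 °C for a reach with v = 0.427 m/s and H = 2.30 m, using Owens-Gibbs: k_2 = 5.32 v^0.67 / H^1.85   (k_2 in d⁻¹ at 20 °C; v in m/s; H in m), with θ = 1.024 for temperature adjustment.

k_2(20) = 5.32 × 0.427^0.67 / 2.30^1.85 = 5.32 × 0.5654 / 4.669 = 0.6443 d⁻¹.
k_2(29.0) = 0.6443 × 1.024^(29.0−20) = 0.6443 × 1.238 = 0.7976 d⁻¹.

k_2 ≈ 0.798 d⁻¹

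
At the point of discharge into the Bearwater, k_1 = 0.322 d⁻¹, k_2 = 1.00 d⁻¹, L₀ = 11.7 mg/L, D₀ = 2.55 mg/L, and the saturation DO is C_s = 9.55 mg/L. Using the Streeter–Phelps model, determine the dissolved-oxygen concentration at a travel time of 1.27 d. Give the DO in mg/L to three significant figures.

DO ≈ 6.70 mg/L

k_1 L₀/(k_2−k_1) = 0.322×11.7/(1.00−0.322) = 3.767/0.6780 = 5.557 mg/L.
e^(−k_1 t) = e^(−0.322×1.270) = 0.6644; e^(−k_2 t) = e^(−1.00×1.270) = 0.2808.
D = 5.557 × (0.6644 − 0.2808) + 2.55 × 0.2808 = 2.131 + 0.7161 = 2.847 mg/L.
DO = C_s − D = 9.55 − 2.847 = 6.703 mg/L.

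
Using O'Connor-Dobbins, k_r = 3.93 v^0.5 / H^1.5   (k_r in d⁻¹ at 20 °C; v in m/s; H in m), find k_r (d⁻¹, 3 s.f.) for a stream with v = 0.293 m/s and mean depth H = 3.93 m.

k_r ≈ 0.273 d⁻¹

k_r = 3.93 × 0.293^0.5 / 3.93^1.5 = 3.93 × 0.5413 / 7.791 = 0.2730 d⁻¹.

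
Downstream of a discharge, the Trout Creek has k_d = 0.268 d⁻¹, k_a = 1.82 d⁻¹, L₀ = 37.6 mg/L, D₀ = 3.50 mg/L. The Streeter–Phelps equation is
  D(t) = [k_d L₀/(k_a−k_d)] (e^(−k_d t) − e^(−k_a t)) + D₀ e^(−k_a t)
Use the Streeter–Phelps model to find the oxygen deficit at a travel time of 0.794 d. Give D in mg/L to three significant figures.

D ≈ 4.54 mg/L

k_d L₀/(k_a−k_d) = 0.268×37.6/(1.82−0.268) = 10.08/1.552 = 6.493 mg/L.
e^(−k_d t) = e^(−0.268×0.7940) = 0.8083; e^(−k_a t) = e^(−1.82×0.7940) = 0.2357.
D = 6.493 × (0.8083 − 0.2357) + 3.50 × 0.2357 = 3.718 + 0.8250 = 4.543 mg/L.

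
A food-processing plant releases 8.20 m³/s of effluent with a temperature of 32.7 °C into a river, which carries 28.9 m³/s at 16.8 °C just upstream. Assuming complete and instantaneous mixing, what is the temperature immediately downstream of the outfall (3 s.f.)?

20.3 °C

Flow-weighted mixing: C = (Q_r C_r + Q_w C_w)/(Q_r + Q_w)
= (28.9×16.8 + 8.20×32.7)/(28.9 + 8.20) = 753.7/37.10 = 20.31 °C.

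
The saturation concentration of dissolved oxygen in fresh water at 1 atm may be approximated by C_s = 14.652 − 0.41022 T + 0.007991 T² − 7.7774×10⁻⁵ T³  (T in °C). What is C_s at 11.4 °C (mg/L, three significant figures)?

C_s ≈ 10.9 mg/L

C_s = 14.652 − 0.41022×11.4 + 0.007991×11.4² − 7.7774×10⁻⁵×11.4³ = 10.90 mg/L.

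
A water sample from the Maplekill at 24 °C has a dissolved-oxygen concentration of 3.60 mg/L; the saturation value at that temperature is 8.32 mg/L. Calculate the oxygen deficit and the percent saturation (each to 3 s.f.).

D ≈ 4.72 mg/L; 43.3 % saturation

D = C_s − C = 8.32 − 3.60 = 4.72 mg/L.
% saturation = 3.60/8.32 × 100 = 43.3 %.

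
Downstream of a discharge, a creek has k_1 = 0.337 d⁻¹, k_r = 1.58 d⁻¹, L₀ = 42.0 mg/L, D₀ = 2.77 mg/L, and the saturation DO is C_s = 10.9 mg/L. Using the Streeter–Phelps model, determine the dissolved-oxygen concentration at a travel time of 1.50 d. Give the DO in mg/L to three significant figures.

DO ≈ 4.84 mg/L

k_1 L₀/(k_r−k_1) = 0.337×42.0/(1.58−0.337) = 14.15/1.243 = 11.39 mg/L.
e^(−k_1 t) = e^(−0.337×1.500) = 0.6032; e^(−k_r t) = e^(−1.58×1.500) = 0.09348.
D = 11.39 × (0.6032 − 0.09348) + 2.77 × 0.09348 = 5.804 + 0.2589 = 6.063 mg/L.
DO = C_s − D = 10.9 − 6.063 = 4.837 mg/L.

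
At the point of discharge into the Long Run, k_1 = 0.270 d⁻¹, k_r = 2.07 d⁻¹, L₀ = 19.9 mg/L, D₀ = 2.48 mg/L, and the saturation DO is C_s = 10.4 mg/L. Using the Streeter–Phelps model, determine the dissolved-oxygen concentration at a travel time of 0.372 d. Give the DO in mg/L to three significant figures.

DO ≈ 7.93 mg/L

k_1 L₀/(k_r−k_1) = 0.270×19.9/(2.07−0.270) = 5.373/1.800 = 2.985 mg/L.
e^(−k_1 t) = e^(−0.270×0.3720) = 0.9044; e^(−k_r t) = e^(−2.07×0.3720) = 0.4630.
D = 2.985 × (0.9044 − 0.4630) + 2.48 × 0.4630 = 1.318 + 1.148 = 2.466 mg/L.
DO = C_s − D = 10.4 − 2.466 = 7.934 mg/L.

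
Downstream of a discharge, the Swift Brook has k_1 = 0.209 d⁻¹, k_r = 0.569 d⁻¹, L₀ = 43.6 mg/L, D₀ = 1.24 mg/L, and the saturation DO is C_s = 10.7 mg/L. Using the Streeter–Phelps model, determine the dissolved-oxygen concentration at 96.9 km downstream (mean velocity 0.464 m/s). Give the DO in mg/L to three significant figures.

Travel time t = x/v = 96.9 km / (0.464 m/s) = 96900 m / 0.464 m/s = 208800 s = 2.417 d.
k_1 L₀/(k_r−k_1) = 0.209×43.6/(0.569−0.209) = 9.112/0.3600 = 25.31 mg/L.
e^(−k_1 t) = e^(−0.209×2.417) = 0.6034; e^(−k_r t) = e^(−0.569×2.417) = 0.2528.
D = 25.31 × (0.6034 − 0.2528) + 1.24 × 0.2528 = 8.876 + 0.3134 = 9.189 mg/L.
DO = C_s − D = 10.7 − 9.189 = 1.511 mg/L.

DO ≈ 1.51 mg/L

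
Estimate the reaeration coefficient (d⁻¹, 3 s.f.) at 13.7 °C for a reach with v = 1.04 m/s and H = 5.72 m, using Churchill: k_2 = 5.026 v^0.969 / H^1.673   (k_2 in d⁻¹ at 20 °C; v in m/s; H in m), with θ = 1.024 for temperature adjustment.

k_2(20) = 5.026 × 1.04^0.969 / 5.72^1.673 = 5.026 × 1.039 / 18.50 = 0.2822 d⁻¹.
k_2(13.7) = 0.2822 × 1.024^(13.7−20) = 0.2822 × 0.8612 = 0.2431 d⁻¹.

k_2 ≈ 0.243 d⁻¹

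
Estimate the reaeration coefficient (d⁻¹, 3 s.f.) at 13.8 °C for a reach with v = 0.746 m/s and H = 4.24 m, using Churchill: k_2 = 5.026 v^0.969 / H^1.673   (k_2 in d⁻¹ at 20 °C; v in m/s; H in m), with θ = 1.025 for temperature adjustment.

k_2 ≈ 0.290 d⁻¹

k_2(20) = 5.026 × 0.746^0.969 / 4.24^1.673 = 5.026 × 0.7528 / 11.21 = 0.3375 d⁻¹.
k_2(13.8) = 0.3375 × 1.025^(13.8−20) = 0.3375 × 0.8580 = 0.2896 d⁻¹.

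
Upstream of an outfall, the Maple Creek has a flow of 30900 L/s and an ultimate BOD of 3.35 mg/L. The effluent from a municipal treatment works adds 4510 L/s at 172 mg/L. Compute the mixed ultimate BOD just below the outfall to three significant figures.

Flow-weighted mixing: C = (Q_r C_r + Q_w C_w)/(Q_r + Q_w)
= (30900×3.35 + 4510×172)/(30900 + 4510) = 879200/35410 = 24.83 mg/L.

24.8 mg/L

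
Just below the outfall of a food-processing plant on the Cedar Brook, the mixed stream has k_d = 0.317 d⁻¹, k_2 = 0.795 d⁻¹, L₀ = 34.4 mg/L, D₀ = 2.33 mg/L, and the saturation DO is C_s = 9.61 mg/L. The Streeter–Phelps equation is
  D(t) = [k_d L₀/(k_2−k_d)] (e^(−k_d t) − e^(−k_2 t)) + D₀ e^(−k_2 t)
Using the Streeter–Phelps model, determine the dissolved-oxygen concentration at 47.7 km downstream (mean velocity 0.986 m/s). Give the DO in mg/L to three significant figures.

Travel time t = x/v = 47.7 km / (0.986 m/s) = 47700 m / 0.986 m/s = 48380 s = 0.5599 d.
k_d L₀/(k_2−k_d) = 0.317×34.4/(0.795−0.317) = 10.90/0.4780 = 22.81 mg/L.
e^(−k_d t) = e^(−0.317×0.5599) = 0.8374; e^(−k_2 t) = e^(−0.795×0.5599) = 0.6407.
D = 22.81 × (0.8374 − 0.6407) + 2.33 × 0.6407 = 4.486 + 1.493 = 5.979 mg/L.
DO = C_s − D = 9.61 − 5.979 = 3.631 mg/L.

DO ≈ 3.63 mg/L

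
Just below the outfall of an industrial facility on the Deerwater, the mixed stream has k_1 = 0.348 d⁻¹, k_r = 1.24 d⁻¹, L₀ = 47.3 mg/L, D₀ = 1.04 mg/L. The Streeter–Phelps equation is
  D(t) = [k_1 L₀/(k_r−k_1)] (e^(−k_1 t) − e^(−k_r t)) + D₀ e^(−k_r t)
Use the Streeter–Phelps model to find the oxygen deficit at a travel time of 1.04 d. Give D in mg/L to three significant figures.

D ≈ 8.05 mg/L

k_1 L₀/(k_r−k_1) = 0.348×47.3/(1.24−0.348) = 16.46/0.8920 = 18.45 mg/L.
e^(−k_1 t) = e^(−0.348×1.040) = 0.6963; e^(−k_r t) = e^(−1.24×1.040) = 0.2754.
D = 18.45 × (0.6963 − 0.2754) + 1.04 × 0.2754 = 7.768 + 0.2864 = 8.054 mg/L.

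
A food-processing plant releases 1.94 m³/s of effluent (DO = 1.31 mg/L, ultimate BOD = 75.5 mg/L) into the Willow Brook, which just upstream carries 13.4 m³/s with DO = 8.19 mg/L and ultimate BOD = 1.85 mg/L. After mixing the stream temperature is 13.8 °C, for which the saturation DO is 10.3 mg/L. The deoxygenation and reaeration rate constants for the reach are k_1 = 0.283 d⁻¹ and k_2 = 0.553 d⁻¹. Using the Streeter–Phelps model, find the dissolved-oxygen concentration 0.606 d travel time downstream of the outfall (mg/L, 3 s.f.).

Mixed DO = (13.4×8.19 + 1.94×1.31)/(13.4+1.94) = 112.3/15.34 = 7.320 mg/L.
Mixed L₀ = (13.4×1.85 + 1.94×75.5)/(15.34) = 171.3/15.34 = 11.16 mg/L.
Initial deficit D₀ = C_s − DO₀ = 10.3 − 7.320 = 2.980 mg/L.
D(0.606) = [0.283×11.16/(0.553−0.283)](e^(−0.283×0.606) − e^(−0.553×0.606)) + 2.980 e^(−0.553×0.606)
= 11.70 × (0.8424 − 0.7153) + 2.980 × 0.7153 = 3.619 mg/L.
DO = 10.3 − 3.619 = 6.681 mg/L.

DO ≈ 6.68 mg/L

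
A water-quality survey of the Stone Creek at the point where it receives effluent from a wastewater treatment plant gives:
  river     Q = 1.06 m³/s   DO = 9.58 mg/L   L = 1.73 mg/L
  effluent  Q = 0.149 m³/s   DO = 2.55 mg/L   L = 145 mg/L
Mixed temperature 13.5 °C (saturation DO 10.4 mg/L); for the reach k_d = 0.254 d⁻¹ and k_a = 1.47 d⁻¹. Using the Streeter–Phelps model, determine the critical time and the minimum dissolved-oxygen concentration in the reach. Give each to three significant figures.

Mixed DO = (1.06×9.58 + 0.149×2.55)/(1.06+0.149) = 10.53/1.209 = 8.714 mg/L.
Mixed L₀ = (1.06×1.73 + 0.149×145)/(1.209) = 23.44/1.209 = 19.39 mg/L.
Initial deficit D₀ = C_s − DO₀ = 10.4 − 8.714 = 1.686 mg/L.
t_c = (1/1.216) ln[(1.47/0.254)(1 − 1.686×1.216/(0.254×19.39))] = 0.8224 × ln(3.377) = 1.001 d.
D_c = (0.254/1.47) × 19.39 × e^(−0.254×1.001) = 0.1728 × 19.39 × 0.7755 = 2.598 mg/L.
Minimum DO = 10.4 − 2.598 = 7.802 mg/L.

t_c ≈ 1.00 d; minimum DO ≈ 7.80 mg/L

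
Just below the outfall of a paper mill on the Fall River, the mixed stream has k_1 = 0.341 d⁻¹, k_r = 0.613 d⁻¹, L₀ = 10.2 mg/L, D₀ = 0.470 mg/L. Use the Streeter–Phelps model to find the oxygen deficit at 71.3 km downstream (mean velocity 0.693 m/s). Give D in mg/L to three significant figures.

Travel time t = x/v = 71.3 km / (0.693 m/s) = 71300 m / 0.693 m/s = 102900 s = 1.191 d.
k_1 L₀/(k_r−k_1) = 0.341×10.2/(0.613−0.341) = 3.478/0.2720 = 12.79 mg/L.
e^(−k_1 t) = e^(−0.341×1.191) = 0.6663; e^(−k_r t) = e^(−0.613×1.191) = 0.4819.
D = 12.79 × (0.6663 − 0.4819) + 0.470 × 0.4819 = 2.357 + 0.2265 = 2.584 mg/L.

D ≈ 2.58 mg/L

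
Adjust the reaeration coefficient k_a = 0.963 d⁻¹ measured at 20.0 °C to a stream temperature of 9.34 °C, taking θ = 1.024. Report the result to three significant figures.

k_a ≈ 0.748 d⁻¹

k_a(T₂) = k_a(T₁) · θ^(T₂−T₁) = 0.963 × 1.024^(9.34−20.0)
= 0.963 × 1.024^-10.7 = 0.963 × 0.7766 = 0.7479 d⁻¹.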